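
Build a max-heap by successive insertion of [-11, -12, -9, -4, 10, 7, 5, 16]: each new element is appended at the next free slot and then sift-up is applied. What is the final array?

Insert -11:
  append -11 at index 0 → [-11] (no swap needed)
Insert -12:
  append -12 at index 1 → [-11, -12] (no swap needed)
Insert -9:
  append -9 at index 2 → [-11, -12, -9]
  -9 > parent -11 at index 0, swap → [-9, -12, -11]
Insert -4:
  append -4 at index 3 → [-9, -12, -11, -4]
  -4 > parent -12 at index 1, swap → [-9, -4, -11, -12]
  -4 > parent -9 at index 0, swap → [-4, -9, -11, -12]
Insert 10:
  append 10 at index 4 → [-4, -9, -11, -12, 10]
  10 > parent -9 at index 1, swap → [-4, 10, -11, -12, -9]
  10 > parent -4 at index 0, swap → [10, -4, -11, -12, -9]
Insert 7:
  append 7 at index 5 → [10, -4, -11, -12, -9, 7]
  7 > parent -11 at index 2, swap → [10, -4, 7, -12, -9, -11]
Insert 5:
  append 5 at index 6 → [10, -4, 7, -12, -9, -11, 5] (no swap needed)
Insert 16:
  append 16 at index 7 → [10, -4, 7, -12, -9, -11, 5, 16]
  16 > parent -12 at index 3, swap → [10, -4, 7, 16, -9, -11, 5, -12]
  16 > parent -4 at index 1, swap → [10, 16, 7, -4, -9, -11, 5, -12]
  16 > parent 10 at index 0, swap → [16, 10, 7, -4, -9, -11, 5, -12]

[16, 10, 7, -4, -9, -11, 5, -12]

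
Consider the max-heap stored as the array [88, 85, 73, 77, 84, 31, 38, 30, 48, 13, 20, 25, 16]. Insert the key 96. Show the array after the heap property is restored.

append 96 at index 13 → [88, 85, 73, 77, 84, 31, 38, 30, 48, 13, 20, 25, 16, 96]
96 > parent 38 at index 6, swap → [88, 85, 73, 77, 84, 31, 96, 30, 48, 13, 20, 25, 16, 38]
96 > parent 73 at index 2, swap → [88, 85, 96, 77, 84, 31, 73, 30, 48, 13, 20, 25, 16, 38]
96 > parent 88 at index 0, swap → [96, 85, 88, 77, 84, 31, 73, 30, 48, 13, 20, 25, 16, 38]

[96, 85, 88, 77, 84, 31, 73, 30, 48, 13, 20, 25, 16, 38]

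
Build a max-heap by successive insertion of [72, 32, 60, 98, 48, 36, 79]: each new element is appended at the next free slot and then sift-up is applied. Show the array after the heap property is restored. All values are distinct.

Insert 72:
  append 72 at index 0 → [72] (no swap needed)
Insert 32:
  append 32 at index 1 → [72, 32] (no swap needed)
Insert 60:
  append 60 at index 2 → [72, 32, 60] (no swap needed)
Insert 98:
  append 98 at index 3 → [72, 32, 60, 98]
  98 > parent 32 at index 1, swap → [72, 98, 60, 32]
  98 > parent 72 at index 0, swap → [98, 72, 60, 32]
Insert 48:
  append 48 at index 4 → [98, 72, 60, 32, 48] (no swap needed)
Insert 36:
  append 36 at index 5 → [98, 72, 60, 32, 48, 36] (no swap needed)
Insert 79:
  append 79 at index 6 → [98, 72, 60, 32, 48, 36, 79]
  79 > parent 60 at index 2, swap → [98, 72, 79, 32, 48, 36, 60]

[98, 72, 79, 32, 48, 36, 60]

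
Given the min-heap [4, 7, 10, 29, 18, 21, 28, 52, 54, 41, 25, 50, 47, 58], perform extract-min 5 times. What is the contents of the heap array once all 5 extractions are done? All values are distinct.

extract-min #1 returns 4:
  remove root 4; move last element 58 to root → [58, 7, 10, 29, 18, 21, 28, 52, 54, 41, 25, 50, 47]
  58 vs smaller child 7 at index 1, swap → [7, 58, 10, 29, 18, 21, 28, 52, 54, 41, 25, 50, 47]
  58 vs smaller child 18 at index 4, swap → [7, 18, 10, 29, 58, 21, 28, 52, 54, 41, 25, 50, 47]
  58 vs smaller child 25 at index 10, swap → [7, 18, 10, 29, 25, 21, 28, 52, 54, 41, 58, 50, 47]
extract-min #2 returns 7:
  remove root 7; move last element 47 to root → [47, 18, 10, 29, 25, 21, 28, 52, 54, 41, 58, 50]
  47 vs smaller child 10 at index 2, swap → [10, 18, 47, 29, 25, 21, 28, 52, 54, 41, 58, 50]
  47 vs smaller child 21 at index 5, swap → [10, 18, 21, 29, 25, 47, 28, 52, 54, 41, 58, 50]
extract-min #3 returns 10:
  remove root 10; move last element 50 to root → [50, 18, 21, 29, 25, 47, 28, 52, 54, 41, 58]
  50 vs smaller child 18 at index 1, swap → [18, 50, 21, 29, 25, 47, 28, 52, 54, 41, 58]
  50 vs smaller child 25 at index 4, swap → [18, 25, 21, 29, 50, 47, 28, 52, 54, 41, 58]
  50 vs smaller child 41 at index 9, swap → [18, 25, 21, 29, 41, 47, 28, 52, 54, 50, 58]
extract-min #4 returns 18:
  remove root 18; move last element 58 to root → [58, 25, 21, 29, 41, 47, 28, 52, 54, 50]
  58 vs smaller child 21 at index 2, swap → [21, 25, 58, 29, 41, 47, 28, 52, 54, 50]
  58 vs smaller child 28 at index 6, swap → [21, 25, 28, 29, 41, 47, 58, 52, 54, 50]
extract-min #5 returns 21:
  remove root 21; move last element 50 to root → [50, 25, 28, 29, 41, 47, 58, 52, 54]
  50 vs smaller child 25 at index 1, swap → [25, 50, 28, 29, 41, 47, 58, 52, 54]
  50 vs smaller child 29 at index 3, swap → [25, 29, 28, 50, 41, 47, 58, 52, 54]

[25, 29, 28, 50, 41, 47, 58, 52, 54]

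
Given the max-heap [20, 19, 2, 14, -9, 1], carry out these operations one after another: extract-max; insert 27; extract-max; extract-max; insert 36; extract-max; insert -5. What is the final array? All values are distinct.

extract-max → returns 20:
  remove root 20; move last element 1 to root → [1, 19, 2, 14, -9]
  1 vs larger child 19 at index 1, swap → [19, 1, 2, 14, -9]
  1 vs larger child 14 at index 3, swap → [19, 14, 2, 1, -9]
insert 27:
  append 27 at index 5 → [19, 14, 2, 1, -9, 27]
  27 > parent 2 at index 2, swap → [19, 14, 27, 1, -9, 2]
  27 > parent 19 at index 0, swap → [27, 14, 19, 1, -9, 2]
extract-max → returns 27:
  remove root 27; move last element 2 to root → [2, 14, 19, 1, -9]
  2 vs larger child 19 at index 2, swap → [19, 14, 2, 1, -9]
extract-max → returns 19:
  remove root 19; move last element -9 to root → [-9, 14, 2, 1]
  -9 vs larger child 14 at index 1, swap → [14, -9, 2, 1]
  -9 vs only child 1 at index 3, swap → [14, 1, 2, -9]
insert 36:
  append 36 at index 4 → [14, 1, 2, -9, 36]
  36 > parent 1 at index 1, swap → [14, 36, 2, -9, 1]
  36 > parent 14 at index 0, swap → [36, 14, 2, -9, 1]
extract-max → returns 36:
  remove root 36; move last element 1 to root → [1, 14, 2, -9]
  1 vs larger child 14 at index 1, swap → [14, 1, 2, -9]
insert -5:
  append -5 at index 4 → [14, 1, 2, -9, -5] (no swap needed)

[14, 1, 2, -9, -5]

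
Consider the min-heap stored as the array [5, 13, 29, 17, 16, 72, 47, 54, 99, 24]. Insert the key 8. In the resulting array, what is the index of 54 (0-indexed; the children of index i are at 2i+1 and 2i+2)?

append 8 at index 10 → [5, 13, 29, 17, 16, 72, 47, 54, 99, 24, 8]
8 < parent 16 at index 4, swap → [5, 13, 29, 17, 8, 72, 47, 54, 99, 24, 16]
8 < parent 13 at index 1, swap → [5, 8, 29, 17, 13, 72, 47, 54, 99, 24, 16]
resulting array: [5, 8, 29, 17, 13, 72, 47, 54, 99, 24, 16]

7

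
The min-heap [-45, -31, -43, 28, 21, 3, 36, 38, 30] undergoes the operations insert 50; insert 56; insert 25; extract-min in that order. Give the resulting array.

insert 50:
  append 50 at index 9 → [-45, -31, -43, 28, 21, 3, 36, 38, 30, 50] (no swap needed)
insert 56:
  append 56 at index 10 → [-45, -31, -43, 28, 21, 3, 36, 38, 30, 50, 56] (no swap needed)
insert 25:
  append 25 at index 11 → [-45, -31, -43, 28, 21, 3, 36, 38, 30, 50, 56, 25] (no swap needed)
extract-min → returns -45:
  remove root -45; move last element 25 to root → [25, -31, -43, 28, 21, 3, 36, 38, 30, 50, 56]
  25 vs smaller child -43 at index 2, swap → [-43, -31, 25, 28, 21, 3, 36, 38, 30, 50, 56]
  25 vs smaller child 3 at index 5, swap → [-43, -31, 3, 28, 21, 25, 36, 38, 30, 50, 56]

[-43, -31, 3, 28, 21, 25, 36, 38, 30, 50, 56]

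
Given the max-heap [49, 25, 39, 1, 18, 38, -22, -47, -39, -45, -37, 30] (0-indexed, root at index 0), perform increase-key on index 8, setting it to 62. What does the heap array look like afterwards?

[62, 49, 39, 25, 18, 38, -22, -47, 1, -45, -37, 30]

set index 8 from -39 to 62 → [49, 25, 39, 1, 18, 38, -22, -47, 62, -45, -37, 30]
62 > parent 1 at index 3, swap → [49, 25, 39, 62, 18, 38, -22, -47, 1, -45, -37, 30]
62 > parent 25 at index 1, swap → [49, 62, 39, 25, 18, 38, -22, -47, 1, -45, -37, 30]
62 > parent 49 at index 0, swap → [62, 49, 39, 25, 18, 38, -22, -47, 1, -45, -37, 30]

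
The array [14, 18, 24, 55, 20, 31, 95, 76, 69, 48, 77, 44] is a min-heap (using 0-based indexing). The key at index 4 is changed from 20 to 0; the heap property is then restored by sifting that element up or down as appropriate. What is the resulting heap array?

[0, 14, 24, 55, 18, 31, 95, 76, 69, 48, 77, 44]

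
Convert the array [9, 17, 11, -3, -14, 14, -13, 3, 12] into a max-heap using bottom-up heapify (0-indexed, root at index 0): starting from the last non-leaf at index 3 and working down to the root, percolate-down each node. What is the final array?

[17, 12, 14, 9, -14, 11, -13, 3, -3]

sift down from index 3:
  -3 vs larger child 12 at index 8, swap → [9, 17, 11, 12, -14, 14, -13, 3, -3]
sift down from index 2:
  11 vs larger child 14 at index 5, swap → [9, 17, 14, 12, -14, 11, -13, 3, -3]
sift down from index 1: already satisfies heap property
sift down from index 0:
  9 vs larger child 17 at index 1, swap → [17, 9, 14, 12, -14, 11, -13, 3, -3]
  9 vs larger child 12 at index 3, swap → [17, 12, 14, 9, -14, 11, -13, 3, -3]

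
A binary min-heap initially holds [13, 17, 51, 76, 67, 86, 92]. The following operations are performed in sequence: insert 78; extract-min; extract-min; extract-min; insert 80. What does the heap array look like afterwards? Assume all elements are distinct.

insert 78:
  append 78 at index 7 → [13, 17, 51, 76, 67, 86, 92, 78] (no swap needed)
extract-min → returns 13:
  remove root 13; move last element 78 to root → [78, 17, 51, 76, 67, 86, 92]
  78 vs smaller child 17 at index 1, swap → [17, 78, 51, 76, 67, 86, 92]
  78 vs smaller child 67 at index 4, swap → [17, 67, 51, 76, 78, 86, 92]
extract-min → returns 17:
  remove root 17; move last element 92 to root → [92, 67, 51, 76, 78, 86]
  92 vs smaller child 51 at index 2, swap → [51, 67, 92, 76, 78, 86]
  92 vs only child 86 at index 5, swap → [51, 67, 86, 76, 78, 92]
extract-min → returns 51:
  remove root 51; move last element 92 to root → [92, 67, 86, 76, 78]
  92 vs smaller child 67 at index 1, swap → [67, 92, 86, 76, 78]
  92 vs smaller child 76 at index 3, swap → [67, 76, 86, 92, 78]
insert 80:
  append 80 at index 5 → [67, 76, 86, 92, 78, 80]
  80 < parent 86 at index 2, swap → [67, 76, 80, 92, 78, 86]

[67, 76, 80, 92, 78, 86]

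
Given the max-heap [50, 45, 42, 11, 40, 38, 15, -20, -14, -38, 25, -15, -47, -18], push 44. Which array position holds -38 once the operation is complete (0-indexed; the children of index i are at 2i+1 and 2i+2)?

9

append 44 at index 14 → [50, 45, 42, 11, 40, 38, 15, -20, -14, -38, 25, -15, -47, -18, 44]
44 > parent 15 at index 6, swap → [50, 45, 42, 11, 40, 38, 44, -20, -14, -38, 25, -15, -47, -18, 15]
44 > parent 42 at index 2, swap → [50, 45, 44, 11, 40, 38, 42, -20, -14, -38, 25, -15, -47, -18, 15]
resulting array: [50, 45, 44, 11, 40, 38, 42, -20, -14, -38, 25, -15, -47, -18, 15]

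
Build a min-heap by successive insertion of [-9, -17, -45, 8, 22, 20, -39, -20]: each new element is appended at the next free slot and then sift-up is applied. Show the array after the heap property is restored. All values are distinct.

Insert -9:
  append -9 at index 0 → [-9] (no swap needed)
Insert -17:
  append -17 at index 1 → [-9, -17]
  -17 < parent -9 at index 0, swap → [-17, -9]
Insert -45:
  append -45 at index 2 → [-17, -9, -45]
  -45 < parent -17 at index 0, swap → [-45, -9, -17]
Insert 8:
  append 8 at index 3 → [-45, -9, -17, 8] (no swap needed)
Insert 22:
  append 22 at index 4 → [-45, -9, -17, 8, 22] (no swap needed)
Insert 20:
  append 20 at index 5 → [-45, -9, -17, 8, 22, 20] (no swap needed)
Insert -39:
  append -39 at index 6 → [-45, -9, -17, 8, 22, 20, -39]
  -39 < parent -17 at index 2, swap → [-45, -9, -39, 8, 22, 20, -17]
Insert -20:
  append -20 at index 7 → [-45, -9, -39, 8, 22, 20, -17, -20]
  -20 < parent 8 at index 3, swap → [-45, -9, -39, -20, 22, 20, -17, 8]
  -20 < parent -9 at index 1, swap → [-45, -20, -39, -9, 22, 20, -17, 8]

[-45, -20, -39, -9, 22, 20, -17, 8]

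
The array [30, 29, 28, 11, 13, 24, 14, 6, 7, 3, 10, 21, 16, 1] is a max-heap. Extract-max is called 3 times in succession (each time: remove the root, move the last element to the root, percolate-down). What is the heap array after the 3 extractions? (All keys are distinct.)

extract-max #1 returns 30:
  remove root 30; move last element 1 to root → [1, 29, 28, 11, 13, 24, 14, 6, 7, 3, 10, 21, 16]
  1 vs larger child 29 at index 1, swap → [29, 1, 28, 11, 13, 24, 14, 6, 7, 3, 10, 21, 16]
  1 vs larger child 13 at index 4, swap → [29, 13, 28, 11, 1, 24, 14, 6, 7, 3, 10, 21, 16]
  1 vs larger child 10 at index 10, swap → [29, 13, 28, 11, 10, 24, 14, 6, 7, 3, 1, 21, 16]
extract-max #2 returns 29:
  remove root 29; move last element 16 to root → [16, 13, 28, 11, 10, 24, 14, 6, 7, 3, 1, 21]
  16 vs larger child 28 at index 2, swap → [28, 13, 16, 11, 10, 24, 14, 6, 7, 3, 1, 21]
  16 vs larger child 24 at index 5, swap → [28, 13, 24, 11, 10, 16, 14, 6, 7, 3, 1, 21]
  16 vs only child 21 at index 11, swap → [28, 13, 24, 11, 10, 21, 14, 6, 7, 3, 1, 16]
extract-max #3 returns 28:
  remove root 28; move last element 16 to root → [16, 13, 24, 11, 10, 21, 14, 6, 7, 3, 1]
  16 vs larger child 24 at index 2, swap → [24, 13, 16, 11, 10, 21, 14, 6, 7, 3, 1]
  16 vs larger child 21 at index 5, swap → [24, 13, 21, 11, 10, 16, 14, 6, 7, 3, 1]

[24, 13, 21, 11, 10, 16, 14, 6, 7, 3, 1]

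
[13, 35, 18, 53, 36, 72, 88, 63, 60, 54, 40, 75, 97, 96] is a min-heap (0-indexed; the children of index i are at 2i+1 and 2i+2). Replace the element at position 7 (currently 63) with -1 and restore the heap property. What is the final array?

set index 7 from 63 to -1 → [13, 35, 18, 53, 36, 72, 88, -1, 60, 54, 40, 75, 97, 96]
-1 < parent 53 at index 3, swap → [13, 35, 18, -1, 36, 72, 88, 53, 60, 54, 40, 75, 97, 96]
-1 < parent 35 at index 1, swap → [13, -1, 18, 35, 36, 72, 88, 53, 60, 54, 40, 75, 97, 96]
-1 < parent 13 at index 0, swap → [-1, 13, 18, 35, 36, 72, 88, 53, 60, 54, 40, 75, 97, 96]

[-1, 13, 18, 35, 36, 72, 88, 53, 60, 54, 40, 75, 97, 96]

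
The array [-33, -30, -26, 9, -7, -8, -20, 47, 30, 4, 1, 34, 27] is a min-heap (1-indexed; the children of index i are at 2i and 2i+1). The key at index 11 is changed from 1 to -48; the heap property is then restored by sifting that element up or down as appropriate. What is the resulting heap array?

set index 11 from 1 to -48 → [-33, -30, -26, 9, -7, -8, -20, 47, 30, 4, -48, 34, 27]
-48 < parent -7 at index 5, swap → [-33, -30, -26, 9, -48, -8, -20, 47, 30, 4, -7, 34, 27]
-48 < parent -30 at index 2, swap → [-33, -48, -26, 9, -30, -8, -20, 47, 30, 4, -7, 34, 27]
-48 < parent -33 at index 1, swap → [-48, -33, -26, 9, -30, -8, -20, 47, 30, 4, -7, 34, 27]

[-48, -33, -26, 9, -30, -8, -20, 47, 30, 4, -7, 34, 27]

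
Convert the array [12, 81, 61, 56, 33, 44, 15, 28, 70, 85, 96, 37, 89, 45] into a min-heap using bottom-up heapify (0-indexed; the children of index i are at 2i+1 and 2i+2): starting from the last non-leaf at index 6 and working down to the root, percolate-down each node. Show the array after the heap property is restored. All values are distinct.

sift down from index 6: already satisfies heap property
sift down from index 5:
  44 vs smaller child 37 at index 11, swap → [12, 81, 61, 56, 33, 37, 15, 28, 70, 85, 96, 44, 89, 45]
sift down from index 4: already satisfies heap property
sift down from index 3:
  56 vs smaller child 28 at index 7, swap → [12, 81, 61, 28, 33, 37, 15, 56, 70, 85, 96, 44, 89, 45]
sift down from index 2:
  61 vs smaller child 15 at index 6, swap → [12, 81, 15, 28, 33, 37, 61, 56, 70, 85, 96, 44, 89, 45]
  61 vs only child 45 at index 13, swap → [12, 81, 15, 28, 33, 37, 45, 56, 70, 85, 96, 44, 89, 61]
sift down from index 1:
  81 vs smaller child 28 at index 3, swap → [12, 28, 15, 81, 33, 37, 45, 56, 70, 85, 96, 44, 89, 61]
  81 vs smaller child 56 at index 7, swap → [12, 28, 15, 56, 33, 37, 45, 81, 70, 85, 96, 44, 89, 61]
sift down from index 0: already satisfies heap property

[12, 28, 15, 56, 33, 37, 45, 81, 70, 85, 96, 44, 89, 61]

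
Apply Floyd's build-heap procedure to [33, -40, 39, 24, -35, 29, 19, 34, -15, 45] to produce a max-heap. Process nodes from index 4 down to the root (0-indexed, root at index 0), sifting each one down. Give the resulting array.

[45, 34, 39, 33, -35, 29, 19, 24, -15, -40]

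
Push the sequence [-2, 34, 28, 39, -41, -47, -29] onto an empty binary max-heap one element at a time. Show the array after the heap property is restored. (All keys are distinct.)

[39, 34, 28, -2, -41, -47, -29]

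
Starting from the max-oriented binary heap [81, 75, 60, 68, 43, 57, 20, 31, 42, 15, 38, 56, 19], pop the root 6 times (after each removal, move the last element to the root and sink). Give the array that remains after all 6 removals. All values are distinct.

extract-max #1 returns 81:
  remove root 81; move last element 19 to root → [19, 75, 60, 68, 43, 57, 20, 31, 42, 15, 38, 56]
  19 vs larger child 75 at index 1, swap → [75, 19, 60, 68, 43, 57, 20, 31, 42, 15, 38, 56]
  19 vs larger child 68 at index 3, swap → [75, 68, 60, 19, 43, 57, 20, 31, 42, 15, 38, 56]
  19 vs larger child 42 at index 8, swap → [75, 68, 60, 42, 43, 57, 20, 31, 19, 15, 38, 56]
extract-max #2 returns 75:
  remove root 75; move last element 56 to root → [56, 68, 60, 42, 43, 57, 20, 31, 19, 15, 38]
  56 vs larger child 68 at index 1, swap → [68, 56, 60, 42, 43, 57, 20, 31, 19, 15, 38]
extract-max #3 returns 68:
  remove root 68; move last element 38 to root → [38, 56, 60, 42, 43, 57, 20, 31, 19, 15]
  38 vs larger child 60 at index 2, swap → [60, 56, 38, 42, 43, 57, 20, 31, 19, 15]
  38 vs larger child 57 at index 5, swap → [60, 56, 57, 42, 43, 38, 20, 31, 19, 15]
extract-max #4 returns 60:
  remove root 60; move last element 15 to root → [15, 56, 57, 42, 43, 38, 20, 31, 19]
  15 vs larger child 57 at index 2, swap → [57, 56, 15, 42, 43, 38, 20, 31, 19]
  15 vs larger child 38 at index 5, swap → [57, 56, 38, 42, 43, 15, 20, 31, 19]
extract-max #5 returns 57:
  remove root 57; move last element 19 to root → [19, 56, 38, 42, 43, 15, 20, 31]
  19 vs larger child 56 at index 1, swap → [56, 19, 38, 42, 43, 15, 20, 31]
  19 vs larger child 43 at index 4, swap → [56, 43, 38, 42, 19, 15, 20, 31]
extract-max #6 returns 56:
  remove root 56; move last element 31 to root → [31, 43, 38, 42, 19, 15, 20]
  31 vs larger child 43 at index 1, swap → [43, 31, 38, 42, 19, 15, 20]
  31 vs larger child 42 at index 3, swap → [43, 42, 38, 31, 19, 15, 20]

[43, 42, 38, 31, 19, 15, 20]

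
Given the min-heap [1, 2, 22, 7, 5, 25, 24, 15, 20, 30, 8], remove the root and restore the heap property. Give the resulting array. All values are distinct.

remove root 1; move last element 8 to root → [8, 2, 22, 7, 5, 25, 24, 15, 20, 30]
8 vs smaller child 2 at index 1, swap → [2, 8, 22, 7, 5, 25, 24, 15, 20, 30]
8 vs smaller child 5 at index 4, swap → [2, 5, 22, 7, 8, 25, 24, 15, 20, 30]

[2, 5, 22, 7, 8, 25, 24, 15, 20, 30]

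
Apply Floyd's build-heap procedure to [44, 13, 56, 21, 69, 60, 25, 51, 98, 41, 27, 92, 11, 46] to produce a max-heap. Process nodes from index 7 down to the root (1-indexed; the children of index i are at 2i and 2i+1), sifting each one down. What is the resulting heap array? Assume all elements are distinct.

[98, 69, 92, 51, 44, 60, 46, 13, 21, 41, 27, 56, 11, 25]

sift down from index 7:
  25 vs only child 46 at index 14, swap → [44, 13, 56, 21, 69, 60, 46, 51, 98, 41, 27, 92, 11, 25]
sift down from index 6:
  60 vs larger child 92 at index 12, swap → [44, 13, 56, 21, 69, 92, 46, 51, 98, 41, 27, 60, 11, 25]
sift down from index 5: already satisfies heap property
sift down from index 4:
  21 vs larger child 98 at index 9, swap → [44, 13, 56, 98, 69, 92, 46, 51, 21, 41, 27, 60, 11, 25]
sift down from index 3:
  56 vs larger child 92 at index 6, swap → [44, 13, 92, 98, 69, 56, 46, 51, 21, 41, 27, 60, 11, 25]
  56 vs larger child 60 at index 12, swap → [44, 13, 92, 98, 69, 60, 46, 51, 21, 41, 27, 56, 11, 25]
sift down from index 2:
  13 vs larger child 98 at index 4, swap → [44, 98, 92, 13, 69, 60, 46, 51, 21, 41, 27, 56, 11, 25]
  13 vs larger child 51 at index 8, swap → [44, 98, 92, 51, 69, 60, 46, 13, 21, 41, 27, 56, 11, 25]
sift down from index 1:
  44 vs larger child 98 at index 2, swap → [98, 44, 92, 51, 69, 60, 46, 13, 21, 41, 27, 56, 11, 25]
  44 vs larger child 69 at index 5, swap → [98, 69, 92, 51, 44, 60, 46, 13, 21, 41, 27, 56, 11, 25]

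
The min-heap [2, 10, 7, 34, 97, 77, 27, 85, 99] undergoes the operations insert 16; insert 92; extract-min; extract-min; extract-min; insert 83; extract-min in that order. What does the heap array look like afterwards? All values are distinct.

[27, 34, 77, 83, 97, 85, 92, 99]

insert 16:
  append 16 at index 9 → [2, 10, 7, 34, 97, 77, 27, 85, 99, 16]
  16 < parent 97 at index 4, swap → [2, 10, 7, 34, 16, 77, 27, 85, 99, 97]
insert 92:
  append 92 at index 10 → [2, 10, 7, 34, 16, 77, 27, 85, 99, 97, 92] (no swap needed)
extract-min → returns 2:
  remove root 2; move last element 92 to root → [92, 10, 7, 34, 16, 77, 27, 85, 99, 97]
  92 vs smaller child 7 at index 2, swap → [7, 10, 92, 34, 16, 77, 27, 85, 99, 97]
  92 vs smaller child 27 at index 6, swap → [7, 10, 27, 34, 16, 77, 92, 85, 99, 97]
extract-min → returns 7:
  remove root 7; move last element 97 to root → [97, 10, 27, 34, 16, 77, 92, 85, 99]
  97 vs smaller child 10 at index 1, swap → [10, 97, 27, 34, 16, 77, 92, 85, 99]
  97 vs smaller child 16 at index 4, swap → [10, 16, 27, 34, 97, 77, 92, 85, 99]
extract-min → returns 10:
  remove root 10; move last element 99 to root → [99, 16, 27, 34, 97, 77, 92, 85]
  99 vs smaller child 16 at index 1, swap → [16, 99, 27, 34, 97, 77, 92, 85]
  99 vs smaller child 34 at index 3, swap → [16, 34, 27, 99, 97, 77, 92, 85]
  99 vs only child 85 at index 7, swap → [16, 34, 27, 85, 97, 77, 92, 99]
insert 83:
  append 83 at index 8 → [16, 34, 27, 85, 97, 77, 92, 99, 83]
  83 < parent 85 at index 3, swap → [16, 34, 27, 83, 97, 77, 92, 99, 85]
extract-min → returns 16:
  remove root 16; move last element 85 to root → [85, 34, 27, 83, 97, 77, 92, 99]
  85 vs smaller child 27 at index 2, swap → [27, 34, 85, 83, 97, 77, 92, 99]
  85 vs smaller child 77 at index 5, swap → [27, 34, 77, 83, 97, 85, 92, 99]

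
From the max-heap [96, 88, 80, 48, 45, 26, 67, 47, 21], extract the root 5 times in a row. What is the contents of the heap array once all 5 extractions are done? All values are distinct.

[47, 45, 26, 21]

extract-max #1 returns 96:
  remove root 96; move last element 21 to root → [21, 88, 80, 48, 45, 26, 67, 47]
  21 vs larger child 88 at index 1, swap → [88, 21, 80, 48, 45, 26, 67, 47]
  21 vs larger child 48 at index 3, swap → [88, 48, 80, 21, 45, 26, 67, 47]
  21 vs only child 47 at index 7, swap → [88, 48, 80, 47, 45, 26, 67, 21]
extract-max #2 returns 88:
  remove root 88; move last element 21 to root → [21, 48, 80, 47, 45, 26, 67]
  21 vs larger child 80 at index 2, swap → [80, 48, 21, 47, 45, 26, 67]
  21 vs larger child 67 at index 6, swap → [80, 48, 67, 47, 45, 26, 21]
extract-max #3 returns 80:
  remove root 80; move last element 21 to root → [21, 48, 67, 47, 45, 26]
  21 vs larger child 67 at index 2, swap → [67, 48, 21, 47, 45, 26]
  21 vs only child 26 at index 5, swap → [67, 48, 26, 47, 45, 21]
extract-max #4 returns 67:
  remove root 67; move last element 21 to root → [21, 48, 26, 47, 45]
  21 vs larger child 48 at index 1, swap → [48, 21, 26, 47, 45]
  21 vs larger child 47 at index 3, swap → [48, 47, 26, 21, 45]
extract-max #5 returns 48:
  remove root 48; move last element 45 to root → [45, 47, 26, 21]
  45 vs larger child 47 at index 1, swap → [47, 45, 26, 21]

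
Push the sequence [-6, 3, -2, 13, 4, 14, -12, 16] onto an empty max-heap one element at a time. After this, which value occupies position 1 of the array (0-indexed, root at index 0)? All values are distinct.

Insert -6:
  append -6 at index 0 → [-6] (no swap needed)
Insert 3:
  append 3 at index 1 → [-6, 3]
  3 > parent -6 at index 0, swap → [3, -6]
Insert -2:
  append -2 at index 2 → [3, -6, -2] (no swap needed)
Insert 13:
  append 13 at index 3 → [3, -6, -2, 13]
  13 > parent -6 at index 1, swap → [3, 13, -2, -6]
  13 > parent 3 at index 0, swap → [13, 3, -2, -6]
Insert 4:
  append 4 at index 4 → [13, 3, -2, -6, 4]
  4 > parent 3 at index 1, swap → [13, 4, -2, -6, 3]
Insert 14:
  append 14 at index 5 → [13, 4, -2, -6, 3, 14]
  14 > parent -2 at index 2, swap → [13, 4, 14, -6, 3, -2]
  14 > parent 13 at index 0, swap → [14, 4, 13, -6, 3, -2]
Insert -12:
  append -12 at index 6 → [14, 4, 13, -6, 3, -2, -12] (no swap needed)
Insert 16:
  append 16 at index 7 → [14, 4, 13, -6, 3, -2, -12, 16]
  16 > parent -6 at index 3, swap → [14, 4, 13, 16, 3, -2, -12, -6]
  16 > parent 4 at index 1, swap → [14, 16, 13, 4, 3, -2, -12, -6]
  16 > parent 14 at index 0, swap → [16, 14, 13, 4, 3, -2, -12, -6]
resulting array: [16, 14, 13, 4, 3, -2, -12, -6]

14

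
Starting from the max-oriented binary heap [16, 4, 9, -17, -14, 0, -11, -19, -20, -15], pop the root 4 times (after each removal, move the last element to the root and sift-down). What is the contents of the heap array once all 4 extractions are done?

[-11, -14, -15, -17, -20, -19]

extract-max #1 returns 16:
  remove root 16; move last element -15 to root → [-15, 4, 9, -17, -14, 0, -11, -19, -20]
  -15 vs larger child 9 at index 2, swap → [9, 4, -15, -17, -14, 0, -11, -19, -20]
  -15 vs larger child 0 at index 5, swap → [9, 4, 0, -17, -14, -15, -11, -19, -20]
extract-max #2 returns 9:
  remove root 9; move last element -20 to root → [-20, 4, 0, -17, -14, -15, -11, -19]
  -20 vs larger child 4 at index 1, swap → [4, -20, 0, -17, -14, -15, -11, -19]
  -20 vs larger child -14 at index 4, swap → [4, -14, 0, -17, -20, -15, -11, -19]
extract-max #3 returns 4:
  remove root 4; move last element -19 to root → [-19, -14, 0, -17, -20, -15, -11]
  -19 vs larger child 0 at index 2, swap → [0, -14, -19, -17, -20, -15, -11]
  -19 vs larger child -11 at index 6, swap → [0, -14, -11, -17, -20, -15, -19]
extract-max #4 returns 0:
  remove root 0; move last element -19 to root → [-19, -14, -11, -17, -20, -15]
  -19 vs larger child -11 at index 2, swap → [-11, -14, -19, -17, -20, -15]
  -19 vs only child -15 at index 5, swap → [-11, -14, -15, -17, -20, -19]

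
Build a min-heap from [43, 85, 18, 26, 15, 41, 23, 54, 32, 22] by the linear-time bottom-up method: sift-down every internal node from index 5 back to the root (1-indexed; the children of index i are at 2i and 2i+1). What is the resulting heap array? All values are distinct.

sift down from index 5: already satisfies heap property
sift down from index 4: already satisfies heap property
sift down from index 3: already satisfies heap property
sift down from index 2:
  85 vs smaller child 15 at index 5, swap → [43, 15, 18, 26, 85, 41, 23, 54, 32, 22]
  85 vs only child 22 at index 10, swap → [43, 15, 18, 26, 22, 41, 23, 54, 32, 85]
sift down from index 1:
  43 vs smaller child 15 at index 2, swap → [15, 43, 18, 26, 22, 41, 23, 54, 32, 85]
  43 vs smaller child 22 at index 5, swap → [15, 22, 18, 26, 43, 41, 23, 54, 32, 85]

[15, 22, 18, 26, 43, 41, 23, 54, 32, 85]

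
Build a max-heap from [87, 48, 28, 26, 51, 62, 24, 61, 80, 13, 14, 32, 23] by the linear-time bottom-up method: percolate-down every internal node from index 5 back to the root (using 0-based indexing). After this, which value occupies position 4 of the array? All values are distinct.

51

sift down from index 5: already satisfies heap property
sift down from index 4: already satisfies heap property
sift down from index 3:
  26 vs larger child 80 at index 8, swap → [87, 48, 28, 80, 51, 62, 24, 61, 26, 13, 14, 32, 23]
sift down from index 2:
  28 vs larger child 62 at index 5, swap → [87, 48, 62, 80, 51, 28, 24, 61, 26, 13, 14, 32, 23]
  28 vs larger child 32 at index 11, swap → [87, 48, 62, 80, 51, 32, 24, 61, 26, 13, 14, 28, 23]
sift down from index 1:
  48 vs larger child 80 at index 3, swap → [87, 80, 62, 48, 51, 32, 24, 61, 26, 13, 14, 28, 23]
  48 vs larger child 61 at index 7, swap → [87, 80, 62, 61, 51, 32, 24, 48, 26, 13, 14, 28, 23]
sift down from index 0: already satisfies heap property
resulting array: [87, 80, 62, 61, 51, 32, 24, 48, 26, 13, 14, 28, 23]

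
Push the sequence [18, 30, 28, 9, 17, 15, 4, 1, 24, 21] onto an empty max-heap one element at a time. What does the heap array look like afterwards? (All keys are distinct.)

Insert 18:
  append 18 at index 0 → [18] (no swap needed)
Insert 30:
  append 30 at index 1 → [18, 30]
  30 > parent 18 at index 0, swap → [30, 18]
Insert 28:
  append 28 at index 2 → [30, 18, 28] (no swap needed)
Insert 9:
  append 9 at index 3 → [30, 18, 28, 9] (no swap needed)
Insert 17:
  append 17 at index 4 → [30, 18, 28, 9, 17] (no swap needed)
Insert 15:
  append 15 at index 5 → [30, 18, 28, 9, 17, 15] (no swap needed)
Insert 4:
  append 4 at index 6 → [30, 18, 28, 9, 17, 15, 4] (no swap needed)
Insert 1:
  append 1 at index 7 → [30, 18, 28, 9, 17, 15, 4, 1] (no swap needed)
Insert 24:
  append 24 at index 8 → [30, 18, 28, 9, 17, 15, 4, 1, 24]
  24 > parent 9 at index 3, swap → [30, 18, 28, 24, 17, 15, 4, 1, 9]
  24 > parent 18 at index 1, swap → [30, 24, 28, 18, 17, 15, 4, 1, 9]
Insert 21:
  append 21 at index 9 → [30, 24, 28, 18, 17, 15, 4, 1, 9, 21]
  21 > parent 17 at index 4, swap → [30, 24, 28, 18, 21, 15, 4, 1, 9, 17]

[30, 24, 28, 18, 21, 15, 4, 1, 9, 17]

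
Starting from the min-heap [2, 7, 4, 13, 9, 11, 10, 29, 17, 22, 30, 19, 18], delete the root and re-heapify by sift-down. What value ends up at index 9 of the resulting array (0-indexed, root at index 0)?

remove root 2; move last element 18 to root → [18, 7, 4, 13, 9, 11, 10, 29, 17, 22, 30, 19]
18 vs smaller child 4 at index 2, swap → [4, 7, 18, 13, 9, 11, 10, 29, 17, 22, 30, 19]
18 vs smaller child 10 at index 6, swap → [4, 7, 10, 13, 9, 11, 18, 29, 17, 22, 30, 19]
resulting array: [4, 7, 10, 13, 9, 11, 18, 29, 17, 22, 30, 19]

22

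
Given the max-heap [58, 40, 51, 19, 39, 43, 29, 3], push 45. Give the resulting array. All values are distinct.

append 45 at index 8 → [58, 40, 51, 19, 39, 43, 29, 3, 45]
45 > parent 19 at index 3, swap → [58, 40, 51, 45, 39, 43, 29, 3, 19]
45 > parent 40 at index 1, swap → [58, 45, 51, 40, 39, 43, 29, 3, 19]

[58, 45, 51, 40, 39, 43, 29, 3, 19]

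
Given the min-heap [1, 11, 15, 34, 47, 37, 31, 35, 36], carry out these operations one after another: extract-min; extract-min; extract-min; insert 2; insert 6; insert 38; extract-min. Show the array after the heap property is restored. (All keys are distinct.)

[6, 34, 31, 35, 47, 37, 36, 38]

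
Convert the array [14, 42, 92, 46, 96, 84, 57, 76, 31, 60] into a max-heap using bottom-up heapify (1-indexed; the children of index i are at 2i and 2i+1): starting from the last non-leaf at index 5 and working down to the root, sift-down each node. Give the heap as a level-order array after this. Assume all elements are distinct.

[96, 76, 92, 46, 60, 84, 57, 14, 31, 42]

sift down from index 5: already satisfies heap property
sift down from index 4:
  46 vs larger child 76 at index 8, swap → [14, 42, 92, 76, 96, 84, 57, 46, 31, 60]
sift down from index 3: already satisfies heap property
sift down from index 2:
  42 vs larger child 96 at index 5, swap → [14, 96, 92, 76, 42, 84, 57, 46, 31, 60]
  42 vs only child 60 at index 10, swap → [14, 96, 92, 76, 60, 84, 57, 46, 31, 42]
sift down from index 1:
  14 vs larger child 96 at index 2, swap → [96, 14, 92, 76, 60, 84, 57, 46, 31, 42]
  14 vs larger child 76 at index 4, swap → [96, 76, 92, 14, 60, 84, 57, 46, 31, 42]
  14 vs larger child 46 at index 8, swap → [96, 76, 92, 46, 60, 84, 57, 14, 31, 42]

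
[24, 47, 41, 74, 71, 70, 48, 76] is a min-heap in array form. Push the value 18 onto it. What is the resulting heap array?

[18, 24, 41, 47, 71, 70, 48, 76, 74]

append 18 at index 8 → [24, 47, 41, 74, 71, 70, 48, 76, 18]
18 < parent 74 at index 3, swap → [24, 47, 41, 18, 71, 70, 48, 76, 74]
18 < parent 47 at index 1, swap → [24, 18, 41, 47, 71, 70, 48, 76, 74]
18 < parent 24 at index 0, swap → [18, 24, 41, 47, 71, 70, 48, 76, 74]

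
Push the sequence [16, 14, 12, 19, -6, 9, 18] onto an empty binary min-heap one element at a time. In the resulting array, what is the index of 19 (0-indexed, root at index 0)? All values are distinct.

Insert 16:
  append 16 at index 0 → [16] (no swap needed)
Insert 14:
  append 14 at index 1 → [16, 14]
  14 < parent 16 at index 0, swap → [14, 16]
Insert 12:
  append 12 at index 2 → [14, 16, 12]
  12 < parent 14 at index 0, swap → [12, 16, 14]
Insert 19:
  append 19 at index 3 → [12, 16, 14, 19] (no swap needed)
Insert -6:
  append -6 at index 4 → [12, 16, 14, 19, -6]
  -6 < parent 16 at index 1, swap → [12, -6, 14, 19, 16]
  -6 < parent 12 at index 0, swap → [-6, 12, 14, 19, 16]
Insert 9:
  append 9 at index 5 → [-6, 12, 14, 19, 16, 9]
  9 < parent 14 at index 2, swap → [-6, 12, 9, 19, 16, 14]
Insert 18:
  append 18 at index 6 → [-6, 12, 9, 19, 16, 14, 18] (no swap needed)
resulting array: [-6, 12, 9, 19, 16, 14, 18]

3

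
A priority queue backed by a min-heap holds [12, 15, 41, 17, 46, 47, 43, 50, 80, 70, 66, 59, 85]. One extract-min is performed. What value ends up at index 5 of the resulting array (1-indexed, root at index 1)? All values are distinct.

46

remove root 12; move last element 85 to root → [85, 15, 41, 17, 46, 47, 43, 50, 80, 70, 66, 59]
85 vs smaller child 15 at index 2, swap → [15, 85, 41, 17, 46, 47, 43, 50, 80, 70, 66, 59]
85 vs smaller child 17 at index 4, swap → [15, 17, 41, 85, 46, 47, 43, 50, 80, 70, 66, 59]
85 vs smaller child 50 at index 8, swap → [15, 17, 41, 50, 46, 47, 43, 85, 80, 70, 66, 59]
resulting array: [15, 17, 41, 50, 46, 47, 43, 85, 80, 70, 66, 59]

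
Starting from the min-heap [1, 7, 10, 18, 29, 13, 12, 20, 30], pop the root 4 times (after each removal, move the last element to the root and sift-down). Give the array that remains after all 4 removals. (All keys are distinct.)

[13, 18, 30, 20, 29]

extract-min #1 returns 1:
  remove root 1; move last element 30 to root → [30, 7, 10, 18, 29, 13, 12, 20]
  30 vs smaller child 7 at index 1, swap → [7, 30, 10, 18, 29, 13, 12, 20]
  30 vs smaller child 18 at index 3, swap → [7, 18, 10, 30, 29, 13, 12, 20]
  30 vs only child 20 at index 7, swap → [7, 18, 10, 20, 29, 13, 12, 30]
extract-min #2 returns 7:
  remove root 7; move last element 30 to root → [30, 18, 10, 20, 29, 13, 12]
  30 vs smaller child 10 at index 2, swap → [10, 18, 30, 20, 29, 13, 12]
  30 vs smaller child 12 at index 6, swap → [10, 18, 12, 20, 29, 13, 30]
extract-min #3 returns 10:
  remove root 10; move last element 30 to root → [30, 18, 12, 20, 29, 13]
  30 vs smaller child 12 at index 2, swap → [12, 18, 30, 20, 29, 13]
  30 vs only child 13 at index 5, swap → [12, 18, 13, 20, 29, 30]
extract-min #4 returns 12:
  remove root 12; move last element 30 to root → [30, 18, 13, 20, 29]
  30 vs smaller child 13 at index 2, swap → [13, 18, 30, 20, 29]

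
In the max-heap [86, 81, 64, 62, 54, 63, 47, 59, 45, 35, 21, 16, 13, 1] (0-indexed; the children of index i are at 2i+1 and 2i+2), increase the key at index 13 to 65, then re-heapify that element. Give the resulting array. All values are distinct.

set index 13 from 1 to 65 → [86, 81, 64, 62, 54, 63, 47, 59, 45, 35, 21, 16, 13, 65]
65 > parent 47 at index 6, swap → [86, 81, 64, 62, 54, 63, 65, 59, 45, 35, 21, 16, 13, 47]
65 > parent 64 at index 2, swap → [86, 81, 65, 62, 54, 63, 64, 59, 45, 35, 21, 16, 13, 47]

[86, 81, 65, 62, 54, 63, 64, 59, 45, 35, 21, 16, 13, 47]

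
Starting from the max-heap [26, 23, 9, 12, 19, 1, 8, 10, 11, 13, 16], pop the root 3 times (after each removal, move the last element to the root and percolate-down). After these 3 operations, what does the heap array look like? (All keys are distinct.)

[16, 13, 9, 12, 11, 1, 8, 10]

extract-max #1 returns 26:
  remove root 26; move last element 16 to root → [16, 23, 9, 12, 19, 1, 8, 10, 11, 13]
  16 vs larger child 23 at index 1, swap → [23, 16, 9, 12, 19, 1, 8, 10, 11, 13]
  16 vs larger child 19 at index 4, swap → [23, 19, 9, 12, 16, 1, 8, 10, 11, 13]
extract-max #2 returns 23:
  remove root 23; move last element 13 to root → [13, 19, 9, 12, 16, 1, 8, 10, 11]
  13 vs larger child 19 at index 1, swap → [19, 13, 9, 12, 16, 1, 8, 10, 11]
  13 vs larger child 16 at index 4, swap → [19, 16, 9, 12, 13, 1, 8, 10, 11]
extract-max #3 returns 19:
  remove root 19; move last element 11 to root → [11, 16, 9, 12, 13, 1, 8, 10]
  11 vs larger child 16 at index 1, swap → [16, 11, 9, 12, 13, 1, 8, 10]
  11 vs larger child 13 at index 4, swap → [16, 13, 9, 12, 11, 1, 8, 10]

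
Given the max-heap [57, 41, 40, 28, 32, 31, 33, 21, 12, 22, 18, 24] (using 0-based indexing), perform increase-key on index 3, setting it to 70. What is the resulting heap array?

set index 3 from 28 to 70 → [57, 41, 40, 70, 32, 31, 33, 21, 12, 22, 18, 24]
70 > parent 41 at index 1, swap → [57, 70, 40, 41, 32, 31, 33, 21, 12, 22, 18, 24]
70 > parent 57 at index 0, swap → [70, 57, 40, 41, 32, 31, 33, 21, 12, 22, 18, 24]

[70, 57, 40, 41, 32, 31, 33, 21, 12, 22, 18, 24]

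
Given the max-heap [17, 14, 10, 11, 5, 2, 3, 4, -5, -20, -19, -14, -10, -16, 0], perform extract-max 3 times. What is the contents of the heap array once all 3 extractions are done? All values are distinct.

[10, 5, 3, 4, -16, 2, -10, 0, -5, -20, -19, -14]

extract-max #1 returns 17:
  remove root 17; move last element 0 to root → [0, 14, 10, 11, 5, 2, 3, 4, -5, -20, -19, -14, -10, -16]
  0 vs larger child 14 at index 1, swap → [14, 0, 10, 11, 5, 2, 3, 4, -5, -20, -19, -14, -10, -16]
  0 vs larger child 11 at index 3, swap → [14, 11, 10, 0, 5, 2, 3, 4, -5, -20, -19, -14, -10, -16]
  0 vs larger child 4 at index 7, swap → [14, 11, 10, 4, 5, 2, 3, 0, -5, -20, -19, -14, -10, -16]
extract-max #2 returns 14:
  remove root 14; move last element -16 to root → [-16, 11, 10, 4, 5, 2, 3, 0, -5, -20, -19, -14, -10]
  -16 vs larger child 11 at index 1, swap → [11, -16, 10, 4, 5, 2, 3, 0, -5, -20, -19, -14, -10]
  -16 vs larger child 5 at index 4, swap → [11, 5, 10, 4, -16, 2, 3, 0, -5, -20, -19, -14, -10]
extract-max #3 returns 11:
  remove root 11; move last element -10 to root → [-10, 5, 10, 4, -16, 2, 3, 0, -5, -20, -19, -14]
  -10 vs larger child 10 at index 2, swap → [10, 5, -10, 4, -16, 2, 3, 0, -5, -20, -19, -14]
  -10 vs larger child 3 at index 6, swap → [10, 5, 3, 4, -16, 2, -10, 0, -5, -20, -19, -14]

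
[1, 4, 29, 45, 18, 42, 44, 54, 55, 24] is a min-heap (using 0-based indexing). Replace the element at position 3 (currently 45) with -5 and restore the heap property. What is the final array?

set index 3 from 45 to -5 → [1, 4, 29, -5, 18, 42, 44, 54, 55, 24]
-5 < parent 4 at index 1, swap → [1, -5, 29, 4, 18, 42, 44, 54, 55, 24]
-5 < parent 1 at index 0, swap → [-5, 1, 29, 4, 18, 42, 44, 54, 55, 24]

[-5, 1, 29, 4, 18, 42, 44, 54, 55, 24]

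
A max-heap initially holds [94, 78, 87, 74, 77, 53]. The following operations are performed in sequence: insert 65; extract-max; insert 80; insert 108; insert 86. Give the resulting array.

[108, 87, 80, 86, 77, 53, 65, 74, 78]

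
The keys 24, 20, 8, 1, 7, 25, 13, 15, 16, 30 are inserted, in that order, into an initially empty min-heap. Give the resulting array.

[1, 7, 13, 15, 8, 25, 20, 24, 16, 30]

Insert 24:
  append 24 at index 0 → [24] (no swap needed)
Insert 20:
  append 20 at index 1 → [24, 20]
  20 < parent 24 at index 0, swap → [20, 24]
Insert 8:
  append 8 at index 2 → [20, 24, 8]
  8 < parent 20 at index 0, swap → [8, 24, 20]
Insert 1:
  append 1 at index 3 → [8, 24, 20, 1]
  1 < parent 24 at index 1, swap → [8, 1, 20, 24]
  1 < parent 8 at index 0, swap → [1, 8, 20, 24]
Insert 7:
  append 7 at index 4 → [1, 8, 20, 24, 7]
  7 < parent 8 at index 1, swap → [1, 7, 20, 24, 8]
Insert 25:
  append 25 at index 5 → [1, 7, 20, 24, 8, 25] (no swap needed)
Insert 13:
  append 13 at index 6 → [1, 7, 20, 24, 8, 25, 13]
  13 < parent 20 at index 2, swap → [1, 7, 13, 24, 8, 25, 20]
Insert 15:
  append 15 at index 7 → [1, 7, 13, 24, 8, 25, 20, 15]
  15 < parent 24 at index 3, swap → [1, 7, 13, 15, 8, 25, 20, 24]
Insert 16:
  append 16 at index 8 → [1, 7, 13, 15, 8, 25, 20, 24, 16] (no swap needed)
Insert 30:
  append 30 at index 9 → [1, 7, 13, 15, 8, 25, 20, 24, 16, 30] (no swap needed)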